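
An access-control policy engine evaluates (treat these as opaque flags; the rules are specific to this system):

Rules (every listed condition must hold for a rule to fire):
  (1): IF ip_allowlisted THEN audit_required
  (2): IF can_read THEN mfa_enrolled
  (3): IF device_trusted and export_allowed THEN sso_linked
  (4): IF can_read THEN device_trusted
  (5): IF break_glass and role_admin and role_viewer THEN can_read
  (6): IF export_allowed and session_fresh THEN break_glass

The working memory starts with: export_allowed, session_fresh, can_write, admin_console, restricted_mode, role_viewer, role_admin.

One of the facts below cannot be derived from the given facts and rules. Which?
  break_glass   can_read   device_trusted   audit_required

[1] (6) [IF export_allowed and session_fresh THEN break_glass]. ⇒ new: break_glass.
[2] (5) [IF break_glass and role_admin and role_viewer THEN can_read]. ⇒ new: can_read.
[3] (2) [IF can_read THEN mfa_enrolled]; (4) [IF can_read THEN device_trusted]. ⇒ new: mfa_enrolled, device_trusted.
[4] (3) [IF device_trusted and export_allowed THEN sso_linked]. ⇒ new: sso_linked.
Derived: break_glass (round 1), device_trusted (round 3), can_read (round 2). audit_required never appears in any round.

audit_required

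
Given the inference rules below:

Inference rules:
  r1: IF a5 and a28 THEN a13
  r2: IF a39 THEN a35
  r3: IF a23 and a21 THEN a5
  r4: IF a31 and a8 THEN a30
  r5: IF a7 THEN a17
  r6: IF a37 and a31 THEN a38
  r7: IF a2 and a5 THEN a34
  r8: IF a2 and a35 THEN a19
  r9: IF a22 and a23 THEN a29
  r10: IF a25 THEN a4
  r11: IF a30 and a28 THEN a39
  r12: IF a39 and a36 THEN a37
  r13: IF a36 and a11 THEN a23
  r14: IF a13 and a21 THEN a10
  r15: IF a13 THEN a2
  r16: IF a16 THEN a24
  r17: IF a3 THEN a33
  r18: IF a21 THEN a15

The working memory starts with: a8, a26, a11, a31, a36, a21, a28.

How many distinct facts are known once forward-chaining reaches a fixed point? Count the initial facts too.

Round 1 — r4, r13, r18, derive a30, a23, a15.
Round 2 — r3, r11, derive a5, a39.
Round 3 — r1, r2, r12, derive a13, a35, a37.
Round 4 — r6, r14, r15, derive a38, a10, a2.
Round 5 — r7, r8, derive a34, a19.
Closure: {a10, a11, a13, a15, a19, a2, a21, a23, a26, a28, a30, a31, a34, a35, a36, a37, a38, a39, a5, a8} — 20 facts.

20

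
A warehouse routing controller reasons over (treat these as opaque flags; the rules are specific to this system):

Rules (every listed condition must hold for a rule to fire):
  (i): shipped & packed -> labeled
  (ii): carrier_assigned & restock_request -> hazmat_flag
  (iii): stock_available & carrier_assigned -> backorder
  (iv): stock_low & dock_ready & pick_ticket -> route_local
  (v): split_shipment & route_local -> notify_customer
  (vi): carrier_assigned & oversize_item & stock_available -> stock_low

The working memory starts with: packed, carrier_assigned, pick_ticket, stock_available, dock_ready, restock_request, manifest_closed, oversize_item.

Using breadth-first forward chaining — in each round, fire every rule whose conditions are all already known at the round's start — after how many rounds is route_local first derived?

Round 1 fires (ii), (iii), (vi), giving hazmat_flag, backorder, stock_low.
Round 2 fires (iv), giving route_local.
route_local first appears in round 2.

2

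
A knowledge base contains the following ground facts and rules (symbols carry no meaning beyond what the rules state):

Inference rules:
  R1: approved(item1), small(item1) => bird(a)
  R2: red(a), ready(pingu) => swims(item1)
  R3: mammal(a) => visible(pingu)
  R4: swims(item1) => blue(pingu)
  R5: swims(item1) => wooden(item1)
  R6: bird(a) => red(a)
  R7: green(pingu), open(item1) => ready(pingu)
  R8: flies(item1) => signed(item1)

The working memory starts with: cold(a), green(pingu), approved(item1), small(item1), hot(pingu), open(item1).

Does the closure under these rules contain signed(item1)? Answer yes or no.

Round 1: R1 [approved(item1), small(item1) => bird(a)]; R7 [green(pingu), open(item1) => ready(pingu)]. New: bird(a), ready(pingu).
Round 2: R6 [bird(a) => red(a)]. New: red(a).
Round 3: R2 [red(a), ready(pingu) => swims(item1)]. New: swims(item1).
Round 4: R4 [swims(item1) => blue(pingu)]; R5 [swims(item1) => wooden(item1)]. New: blue(pingu), wooden(item1).
Fixed point reached. signed(item1) is concluded only by R8; R8 needs flies(item1) (never derived).

no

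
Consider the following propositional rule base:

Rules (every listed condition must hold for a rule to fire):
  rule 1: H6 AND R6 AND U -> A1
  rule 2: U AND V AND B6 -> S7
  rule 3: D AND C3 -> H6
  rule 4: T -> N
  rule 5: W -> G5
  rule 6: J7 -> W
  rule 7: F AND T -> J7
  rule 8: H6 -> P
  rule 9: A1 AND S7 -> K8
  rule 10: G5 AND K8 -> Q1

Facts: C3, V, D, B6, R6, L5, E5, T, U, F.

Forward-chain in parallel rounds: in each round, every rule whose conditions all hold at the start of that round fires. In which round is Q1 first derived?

4

Round 1 fires rule 2, rule 3, rule 4, rule 7, giving S7, H6, N, J7.
Round 2 fires rule 1, rule 6, rule 8, giving A1, W, P.
Round 3 fires rule 5, rule 9, giving G5, K8.
Round 4 fires rule 10, giving Q1.
Q1 first appears in round 4.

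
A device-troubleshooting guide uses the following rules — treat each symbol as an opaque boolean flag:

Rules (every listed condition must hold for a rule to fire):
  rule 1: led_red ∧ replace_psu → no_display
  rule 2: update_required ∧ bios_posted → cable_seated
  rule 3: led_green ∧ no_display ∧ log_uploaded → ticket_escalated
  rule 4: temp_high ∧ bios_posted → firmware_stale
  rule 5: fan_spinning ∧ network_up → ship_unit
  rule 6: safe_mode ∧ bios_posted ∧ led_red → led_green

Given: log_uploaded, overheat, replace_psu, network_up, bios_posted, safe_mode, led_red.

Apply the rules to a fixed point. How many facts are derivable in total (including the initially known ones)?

10

[1] rule 1 [led_red ∧ replace_psu → no_display]; rule 6 [safe_mode ∧ bios_posted ∧ led_red → led_green]. ⇒ new: no_display, led_green.
[2] rule 3 [led_green ∧ no_display ∧ log_uploaded → ticket_escalated]. ⇒ new: ticket_escalated.
Closure: {bios_posted, led_green, led_red, log_uploaded, network_up, no_display, overheat, replace_psu, safe_mode, ticket_escalated} — 10 facts.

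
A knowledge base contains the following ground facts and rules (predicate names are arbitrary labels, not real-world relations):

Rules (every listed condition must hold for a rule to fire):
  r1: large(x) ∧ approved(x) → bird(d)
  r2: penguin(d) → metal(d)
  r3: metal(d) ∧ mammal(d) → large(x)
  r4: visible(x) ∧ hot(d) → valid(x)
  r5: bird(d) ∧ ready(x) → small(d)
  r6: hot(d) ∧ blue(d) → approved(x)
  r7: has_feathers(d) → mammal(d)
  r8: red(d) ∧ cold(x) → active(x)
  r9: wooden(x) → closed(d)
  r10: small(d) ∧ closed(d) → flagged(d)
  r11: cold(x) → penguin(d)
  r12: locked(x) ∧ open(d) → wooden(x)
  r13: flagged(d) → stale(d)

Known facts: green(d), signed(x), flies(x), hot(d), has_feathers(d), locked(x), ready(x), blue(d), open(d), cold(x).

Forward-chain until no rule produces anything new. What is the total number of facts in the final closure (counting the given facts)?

Round 1: r6 [hot(d) ∧ blue(d) → approved(x)]; r7 [has_feathers(d) → mammal(d)]; r11 [cold(x) → penguin(d)]; r12 [locked(x) ∧ open(d) → wooden(x)]. New: approved(x), mammal(d), penguin(d), wooden(x).
Round 2: r2 [penguin(d) → metal(d)]; r9 [wooden(x) → closed(d)]. New: metal(d), closed(d).
Round 3: r3 [metal(d) ∧ mammal(d) → large(x)]. New: large(x).
Round 4: r1 [large(x) ∧ approved(x) → bird(d)]. New: bird(d).
Round 5: r5 [bird(d) ∧ ready(x) → small(d)]. New: small(d).
Round 6: r10 [small(d) ∧ closed(d) → flagged(d)]. New: flagged(d).
Round 7: r13 [flagged(d) → stale(d)]. New: stale(d).
Closure: {approved(x), bird(d), blue(d), closed(d), cold(x), flagged(d), flies(x), green(d), has_feathers(d), hot(d), large(x), locked(x), mammal(d), metal(d), open(d), penguin(d), ready(x), signed(x), small(d), stale(d), wooden(x)} — 21 facts.

21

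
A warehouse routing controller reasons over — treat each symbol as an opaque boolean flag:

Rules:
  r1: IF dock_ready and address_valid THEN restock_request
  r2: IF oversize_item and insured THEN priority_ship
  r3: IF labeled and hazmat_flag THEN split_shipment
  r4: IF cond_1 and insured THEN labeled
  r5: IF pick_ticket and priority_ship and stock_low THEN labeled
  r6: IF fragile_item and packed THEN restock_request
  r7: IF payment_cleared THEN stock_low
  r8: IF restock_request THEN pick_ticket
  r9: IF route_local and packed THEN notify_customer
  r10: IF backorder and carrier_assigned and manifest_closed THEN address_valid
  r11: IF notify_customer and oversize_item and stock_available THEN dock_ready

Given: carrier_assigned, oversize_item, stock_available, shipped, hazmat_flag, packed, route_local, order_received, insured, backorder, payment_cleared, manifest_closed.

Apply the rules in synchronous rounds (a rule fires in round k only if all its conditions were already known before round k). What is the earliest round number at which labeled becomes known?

5

[1] r2 [IF oversize_item and insured THEN priority_ship]; r7 [IF payment_cleared THEN stock_low]; r9 [IF route_local and packed THEN notify_customer]; r10 [IF backorder and carrier_assigned and manifest_closed THEN address_valid]. ⇒ new: priority_ship, stock_low, notify_customer, address_valid.
[2] r11 [IF notify_customer and oversize_item and stock_available THEN dock_ready]. ⇒ new: dock_ready.
[3] r1 [IF dock_ready and address_valid THEN restock_request]. ⇒ new: restock_request.
[4] r8 [IF restock_request THEN pick_ticket]. ⇒ new: pick_ticket.
[5] r5 [IF pick_ticket and priority_ship and stock_low THEN labeled]. ⇒ new: labeled.
labeled first appears in round 5.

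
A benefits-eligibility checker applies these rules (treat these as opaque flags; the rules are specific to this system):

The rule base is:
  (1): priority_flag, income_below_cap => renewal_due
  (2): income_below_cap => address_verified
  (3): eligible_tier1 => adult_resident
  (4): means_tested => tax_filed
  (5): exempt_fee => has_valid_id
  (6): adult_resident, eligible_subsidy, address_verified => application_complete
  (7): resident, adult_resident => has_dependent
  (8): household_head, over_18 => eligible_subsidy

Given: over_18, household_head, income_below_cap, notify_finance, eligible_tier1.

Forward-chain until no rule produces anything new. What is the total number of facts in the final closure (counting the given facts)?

Round 1 — (2), (3), (8), derive address_verified, adult_resident, eligible_subsidy.
Round 2 — (6), derive application_complete.
Closure: {address_verified, adult_resident, application_complete, eligible_subsidy, eligible_tier1, household_head, income_below_cap, notify_finance, over_18} — 9 facts.

9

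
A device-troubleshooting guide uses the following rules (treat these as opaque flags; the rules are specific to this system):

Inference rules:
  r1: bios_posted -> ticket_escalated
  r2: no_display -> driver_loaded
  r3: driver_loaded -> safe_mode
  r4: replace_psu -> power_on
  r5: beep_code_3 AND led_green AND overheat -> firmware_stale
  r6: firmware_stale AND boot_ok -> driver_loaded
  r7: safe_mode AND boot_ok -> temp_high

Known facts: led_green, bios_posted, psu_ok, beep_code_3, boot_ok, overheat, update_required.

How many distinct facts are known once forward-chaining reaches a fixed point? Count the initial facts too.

12

Round 1: r1 [bios_posted -> ticket_escalated]; r5 [beep_code_3 AND led_green AND overheat -> firmware_stale]. New: ticket_escalated, firmware_stale.
Round 2: r6 [firmware_stale AND boot_ok -> driver_loaded]. New: driver_loaded.
Round 3: r3 [driver_loaded -> safe_mode]. New: safe_mode.
Round 4: r7 [safe_mode AND boot_ok -> temp_high]. New: temp_high.
Closure: {beep_code_3, bios_posted, boot_ok, driver_loaded, firmware_stale, led_green, overheat, psu_ok, safe_mode, temp_high, ticket_escalated, update_required} — 12 facts.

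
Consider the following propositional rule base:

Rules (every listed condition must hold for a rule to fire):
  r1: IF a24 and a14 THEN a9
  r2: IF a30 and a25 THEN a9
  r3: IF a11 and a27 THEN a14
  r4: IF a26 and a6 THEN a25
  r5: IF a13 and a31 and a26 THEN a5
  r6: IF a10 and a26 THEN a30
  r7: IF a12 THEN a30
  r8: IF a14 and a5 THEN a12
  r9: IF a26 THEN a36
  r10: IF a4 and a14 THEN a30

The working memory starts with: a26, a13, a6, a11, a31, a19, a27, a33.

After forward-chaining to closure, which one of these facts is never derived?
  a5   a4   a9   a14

Round 1: r3 [IF a11 and a27 THEN a14]; r4 [IF a26 and a6 THEN a25]; r5 [IF a13 and a31 and a26 THEN a5]; r9 [IF a26 THEN a36]. New: a14, a25, a5, a36.
Round 2: r8 [IF a14 and a5 THEN a12]. New: a12.
Round 3: r7 [IF a12 THEN a30]. New: a30.
Round 4: r2 [IF a30 and a25 THEN a9]. New: a9.
Derived: a9 (round 4), a5 (round 1), a14 (round 1). a4 never appears in any round.

a4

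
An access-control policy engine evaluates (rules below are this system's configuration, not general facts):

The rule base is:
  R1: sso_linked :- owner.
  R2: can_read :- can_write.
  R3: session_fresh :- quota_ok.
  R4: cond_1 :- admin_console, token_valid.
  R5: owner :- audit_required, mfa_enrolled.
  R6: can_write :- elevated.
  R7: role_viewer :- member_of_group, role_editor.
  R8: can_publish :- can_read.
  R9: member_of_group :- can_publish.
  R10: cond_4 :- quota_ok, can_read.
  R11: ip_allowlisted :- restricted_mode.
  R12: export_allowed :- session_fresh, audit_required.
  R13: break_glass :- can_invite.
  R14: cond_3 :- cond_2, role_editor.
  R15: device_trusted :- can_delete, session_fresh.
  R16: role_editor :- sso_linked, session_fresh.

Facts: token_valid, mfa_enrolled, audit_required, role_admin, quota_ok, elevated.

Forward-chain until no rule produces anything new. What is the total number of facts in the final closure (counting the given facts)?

Round 1 fires R3, R5, R6, giving session_fresh, owner, can_write.
Round 2 fires R1, R2, R12, giving sso_linked, can_read, export_allowed.
Round 3 fires R8, R10, R16, giving can_publish, cond_4, role_editor.
Round 4 fires R9, giving member_of_group.
Round 5 fires R7, giving role_viewer.
Closure: {audit_required, can_publish, can_read, can_write, cond_4, elevated, export_allowed, member_of_group, mfa_enrolled, owner, quota_ok, role_admin, role_editor, role_viewer, session_fresh, sso_linked, token_valid} — 17 facts.

17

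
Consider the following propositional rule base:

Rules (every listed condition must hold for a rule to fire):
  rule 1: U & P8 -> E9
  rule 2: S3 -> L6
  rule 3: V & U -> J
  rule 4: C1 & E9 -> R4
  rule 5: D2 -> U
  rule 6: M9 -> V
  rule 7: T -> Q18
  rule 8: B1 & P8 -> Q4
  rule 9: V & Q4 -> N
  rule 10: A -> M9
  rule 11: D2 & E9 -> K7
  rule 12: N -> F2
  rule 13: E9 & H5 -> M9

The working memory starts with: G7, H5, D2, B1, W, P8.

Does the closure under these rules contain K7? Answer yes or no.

yes

Round 1: rule 5 [D2 -> U]; rule 8 [B1 & P8 -> Q4]. Adds U, Q4.
Round 2: rule 1 [U & P8 -> E9]. Adds E9.
Round 3: rule 11 [D2 & E9 -> K7]; rule 13 [E9 & H5 -> M9]. Adds K7, M9.
Round 4: rule 6 [M9 -> V]. Adds V.
Round 5: rule 3 [V & U -> J]; rule 9 [V & Q4 -> N]. Adds J, N.
Round 6: rule 12 [N -> F2]. Adds F2.
K7 appears in round 3, so it is derivable.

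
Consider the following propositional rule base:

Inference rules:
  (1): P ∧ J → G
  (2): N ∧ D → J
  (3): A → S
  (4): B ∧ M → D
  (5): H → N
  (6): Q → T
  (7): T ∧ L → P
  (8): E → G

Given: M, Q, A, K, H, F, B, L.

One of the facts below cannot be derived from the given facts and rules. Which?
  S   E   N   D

E

[1] (3) [A → S]; (4) [B ∧ M → D]; (5) [H → N]; (6) [Q → T]. ⇒ new: S, D, N, T.
[2] (2) [N ∧ D → J]; (7) [T ∧ L → P]. ⇒ new: J, P.
[3] (1) [P ∧ J → G]. ⇒ new: G.
Derived: D (round 1), N (round 1), S (round 1). E never appears in any round.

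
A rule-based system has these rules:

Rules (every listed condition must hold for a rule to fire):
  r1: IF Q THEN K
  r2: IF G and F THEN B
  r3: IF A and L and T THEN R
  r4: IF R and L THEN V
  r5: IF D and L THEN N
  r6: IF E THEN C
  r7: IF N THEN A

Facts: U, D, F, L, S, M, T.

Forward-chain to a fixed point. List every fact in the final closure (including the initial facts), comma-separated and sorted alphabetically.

Round 1: r5 [IF D and L THEN N]. Adds N.
Round 2: r7 [IF N THEN A]. Adds A.
Round 3: r3 [IF A and L and T THEN R]. Adds R.
Round 4: r4 [IF R and L THEN V]. Adds V.

A, D, F, L, M, N, R, S, T, U, V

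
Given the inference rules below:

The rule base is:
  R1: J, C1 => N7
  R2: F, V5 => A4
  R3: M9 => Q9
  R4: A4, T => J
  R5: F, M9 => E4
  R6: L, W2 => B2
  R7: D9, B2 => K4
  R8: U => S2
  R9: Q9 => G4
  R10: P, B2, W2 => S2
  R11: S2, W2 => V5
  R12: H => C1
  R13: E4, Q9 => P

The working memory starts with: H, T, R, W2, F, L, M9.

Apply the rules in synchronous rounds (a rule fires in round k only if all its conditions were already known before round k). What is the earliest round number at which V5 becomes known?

4

Round 1 — R3, R5, R6, R12, derive Q9, E4, B2, C1.
Round 2 — R9, R13, derive G4, P.
Round 3 — R10, derive S2.
Round 4 — R11, derive V5.
V5 first appears in round 4.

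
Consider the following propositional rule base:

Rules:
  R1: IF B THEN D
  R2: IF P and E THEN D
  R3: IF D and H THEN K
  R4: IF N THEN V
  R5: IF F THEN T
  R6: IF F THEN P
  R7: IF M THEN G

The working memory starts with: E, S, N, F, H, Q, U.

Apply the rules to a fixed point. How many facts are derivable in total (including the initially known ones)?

[1] R4 [IF N THEN V]; R5 [IF F THEN T]; R6 [IF F THEN P]. ⇒ new: V, T, P.
[2] R2 [IF P and E THEN D]. ⇒ new: D.
[3] R3 [IF D and H THEN K]. ⇒ new: K.
Closure: {D, E, F, H, K, N, P, Q, S, T, U, V} — 12 facts.

12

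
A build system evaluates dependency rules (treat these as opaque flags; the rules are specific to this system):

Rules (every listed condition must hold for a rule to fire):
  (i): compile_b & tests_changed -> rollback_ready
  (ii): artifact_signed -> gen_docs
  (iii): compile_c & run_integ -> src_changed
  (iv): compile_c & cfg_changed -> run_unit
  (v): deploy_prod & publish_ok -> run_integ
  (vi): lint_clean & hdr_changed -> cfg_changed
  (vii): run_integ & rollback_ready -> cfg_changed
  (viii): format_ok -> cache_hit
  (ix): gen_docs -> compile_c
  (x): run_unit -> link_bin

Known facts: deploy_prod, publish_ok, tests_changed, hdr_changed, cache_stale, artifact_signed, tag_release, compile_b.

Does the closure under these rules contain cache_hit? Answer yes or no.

no

[1] (i) [compile_b & tests_changed -> rollback_ready]; (ii) [artifact_signed -> gen_docs]; (v) [deploy_prod & publish_ok -> run_integ]. ⇒ new: rollback_ready, gen_docs, run_integ.
[2] (vii) [run_integ & rollback_ready -> cfg_changed]; (ix) [gen_docs -> compile_c]. ⇒ new: cfg_changed, compile_c.
[3] (iii) [compile_c & run_integ -> src_changed]; (iv) [compile_c & cfg_changed -> run_unit]. ⇒ new: src_changed, run_unit.
[4] (x) [run_unit -> link_bin]. ⇒ new: link_bin.
Fixed point reached. cache_hit is concluded only by (viii); (viii) needs format_ok (never derived).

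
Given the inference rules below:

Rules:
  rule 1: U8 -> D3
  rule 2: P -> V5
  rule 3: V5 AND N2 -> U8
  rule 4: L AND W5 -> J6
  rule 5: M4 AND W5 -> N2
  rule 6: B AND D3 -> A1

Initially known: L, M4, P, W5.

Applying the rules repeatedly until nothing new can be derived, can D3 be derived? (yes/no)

Round 1 fires rule 2, rule 4, rule 5, giving V5, J6, N2.
Round 2 fires rule 3, giving U8.
Round 3 fires rule 1, giving D3.
D3 appears in round 3, so it is derivable.

yes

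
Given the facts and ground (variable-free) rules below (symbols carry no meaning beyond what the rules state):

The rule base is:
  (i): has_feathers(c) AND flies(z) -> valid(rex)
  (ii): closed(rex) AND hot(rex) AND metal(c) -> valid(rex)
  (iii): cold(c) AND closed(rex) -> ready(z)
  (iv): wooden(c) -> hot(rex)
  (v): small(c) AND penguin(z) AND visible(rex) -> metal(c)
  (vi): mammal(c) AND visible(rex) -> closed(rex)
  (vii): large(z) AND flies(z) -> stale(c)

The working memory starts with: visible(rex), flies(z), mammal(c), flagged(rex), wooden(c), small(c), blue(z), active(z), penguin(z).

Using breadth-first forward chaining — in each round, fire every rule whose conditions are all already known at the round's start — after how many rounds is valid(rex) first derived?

2

Round 1: (iv) [wooden(c) -> hot(rex)]; (v) [small(c) AND penguin(z) AND visible(rex) -> metal(c)]; (vi) [mammal(c) AND visible(rex) -> closed(rex)]. Adds hot(rex), metal(c), closed(rex).
Round 2: (ii) [closed(rex) AND hot(rex) AND metal(c) -> valid(rex)]. Adds valid(rex).
valid(rex) first appears in round 2.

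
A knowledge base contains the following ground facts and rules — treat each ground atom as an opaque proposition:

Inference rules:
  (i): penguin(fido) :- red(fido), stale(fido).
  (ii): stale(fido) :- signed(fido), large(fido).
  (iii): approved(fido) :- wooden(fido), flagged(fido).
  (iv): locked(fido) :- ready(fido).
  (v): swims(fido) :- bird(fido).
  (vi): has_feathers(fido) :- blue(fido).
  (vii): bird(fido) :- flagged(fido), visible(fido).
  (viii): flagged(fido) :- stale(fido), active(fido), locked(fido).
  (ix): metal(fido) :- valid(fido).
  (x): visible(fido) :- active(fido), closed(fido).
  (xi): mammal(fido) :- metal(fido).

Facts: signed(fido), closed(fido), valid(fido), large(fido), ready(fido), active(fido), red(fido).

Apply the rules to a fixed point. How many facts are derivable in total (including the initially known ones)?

[1] (ii) [stale(fido) :- signed(fido), large(fido).]; (iv) [locked(fido) :- ready(fido).]; (ix) [metal(fido) :- valid(fido).]; (x) [visible(fido) :- active(fido), closed(fido).]. ⇒ new: stale(fido), locked(fido), metal(fido), visible(fido).
[2] (i) [penguin(fido) :- red(fido), stale(fido).]; (viii) [flagged(fido) :- stale(fido), active(fido), locked(fido).]; (xi) [mammal(fido) :- metal(fido).]. ⇒ new: penguin(fido), flagged(fido), mammal(fido).
[3] (vii) [bird(fido) :- flagged(fido), visible(fido).]. ⇒ new: bird(fido).
[4] (v) [swims(fido) :- bird(fido).]. ⇒ new: swims(fido).
Closure: {active(fido), bird(fido), closed(fido), flagged(fido), large(fido), locked(fido), mammal(fido), metal(fido), penguin(fido), ready(fido), red(fido), signed(fido), stale(fido), swims(fido), valid(fido), visible(fido)} — 16 facts.

16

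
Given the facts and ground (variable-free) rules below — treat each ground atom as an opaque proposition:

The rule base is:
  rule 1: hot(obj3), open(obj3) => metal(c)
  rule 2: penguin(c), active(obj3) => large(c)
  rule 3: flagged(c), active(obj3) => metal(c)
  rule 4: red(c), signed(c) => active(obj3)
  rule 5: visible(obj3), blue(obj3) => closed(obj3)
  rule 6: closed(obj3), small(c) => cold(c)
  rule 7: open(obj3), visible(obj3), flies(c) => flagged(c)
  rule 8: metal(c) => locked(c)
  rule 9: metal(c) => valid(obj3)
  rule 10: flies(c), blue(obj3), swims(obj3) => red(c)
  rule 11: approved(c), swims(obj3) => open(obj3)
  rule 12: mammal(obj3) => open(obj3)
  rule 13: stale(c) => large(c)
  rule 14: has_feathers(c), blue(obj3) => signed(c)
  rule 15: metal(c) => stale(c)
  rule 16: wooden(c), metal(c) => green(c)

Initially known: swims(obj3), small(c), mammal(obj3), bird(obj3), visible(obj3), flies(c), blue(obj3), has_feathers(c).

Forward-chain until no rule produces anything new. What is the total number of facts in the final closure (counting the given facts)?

Round 1 — rule 5, rule 10, rule 12, rule 14, derive closed(obj3), red(c), open(obj3), signed(c).
Round 2 — rule 4, rule 6, rule 7, derive active(obj3), cold(c), flagged(c).
Round 3 — rule 3, derive metal(c).
Round 4 — rule 8, rule 9, rule 15, derive locked(c), valid(obj3), stale(c).
Round 5 — rule 13, derive large(c).
Closure: {active(obj3), bird(obj3), blue(obj3), closed(obj3), cold(c), flagged(c), flies(c), has_feathers(c), large(c), locked(c), mammal(obj3), metal(c), open(obj3), red(c), signed(c), small(c), stale(c), swims(obj3), valid(obj3), visible(obj3)} — 20 facts.

20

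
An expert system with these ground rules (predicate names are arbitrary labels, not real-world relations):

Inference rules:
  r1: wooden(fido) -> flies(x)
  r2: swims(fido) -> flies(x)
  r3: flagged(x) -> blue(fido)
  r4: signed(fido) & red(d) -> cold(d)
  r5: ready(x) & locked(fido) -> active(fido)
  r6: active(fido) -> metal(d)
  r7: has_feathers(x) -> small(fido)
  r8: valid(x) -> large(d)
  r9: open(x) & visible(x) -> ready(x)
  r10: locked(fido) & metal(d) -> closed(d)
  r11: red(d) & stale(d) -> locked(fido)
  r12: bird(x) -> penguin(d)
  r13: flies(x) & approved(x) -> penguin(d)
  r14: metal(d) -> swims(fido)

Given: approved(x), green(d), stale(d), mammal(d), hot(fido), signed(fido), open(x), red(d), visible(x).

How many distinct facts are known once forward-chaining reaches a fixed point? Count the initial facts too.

18

Round 1: r4 [signed(fido) & red(d) -> cold(d)]; r9 [open(x) & visible(x) -> ready(x)]; r11 [red(d) & stale(d) -> locked(fido)]. New: cold(d), ready(x), locked(fido).
Round 2: r5 [ready(x) & locked(fido) -> active(fido)]. New: active(fido).
Round 3: r6 [active(fido) -> metal(d)]. New: metal(d).
Round 4: r10 [locked(fido) & metal(d) -> closed(d)]; r14 [metal(d) -> swims(fido)]. New: closed(d), swims(fido).
Round 5: r2 [swims(fido) -> flies(x)]. New: flies(x).
Round 6: r13 [flies(x) & approved(x) -> penguin(d)]. New: penguin(d).
Closure: {active(fido), approved(x), closed(d), cold(d), flies(x), green(d), hot(fido), locked(fido), mammal(d), metal(d), open(x), penguin(d), ready(x), red(d), signed(fido), stale(d), swims(fido), visible(x)} — 18 facts.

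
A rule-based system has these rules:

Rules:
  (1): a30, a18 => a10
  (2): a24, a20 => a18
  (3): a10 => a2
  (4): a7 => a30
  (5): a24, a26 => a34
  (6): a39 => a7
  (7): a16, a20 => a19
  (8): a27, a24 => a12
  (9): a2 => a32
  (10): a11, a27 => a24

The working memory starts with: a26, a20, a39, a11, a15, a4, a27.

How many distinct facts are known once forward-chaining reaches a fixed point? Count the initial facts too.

Round 1: (6) [a39 => a7]; (10) [a11, a27 => a24]. Adds a7, a24.
Round 2: (2) [a24, a20 => a18]; (4) [a7 => a30]; (5) [a24, a26 => a34]; (8) [a27, a24 => a12]. Adds a18, a30, a34, a12.
Round 3: (1) [a30, a18 => a10]. Adds a10.
Round 4: (3) [a10 => a2]. Adds a2.
Round 5: (9) [a2 => a32]. Adds a32.
Closure: {a10, a11, a12, a15, a18, a2, a20, a24, a26, a27, a30, a32, a34, a39, a4, a7} — 16 facts.

16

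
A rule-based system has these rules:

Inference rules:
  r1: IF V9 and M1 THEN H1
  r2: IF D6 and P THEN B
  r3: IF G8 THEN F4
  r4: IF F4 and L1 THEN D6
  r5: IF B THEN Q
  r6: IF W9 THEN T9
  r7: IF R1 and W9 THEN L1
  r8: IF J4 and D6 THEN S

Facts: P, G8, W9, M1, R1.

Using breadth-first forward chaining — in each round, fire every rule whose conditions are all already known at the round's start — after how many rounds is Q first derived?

4

Round 1 fires r3, r6, r7, giving F4, T9, L1.
Round 2 fires r4, giving D6.
Round 3 fires r2, giving B.
Round 4 fires r5, giving Q.
Q first appears in round 4.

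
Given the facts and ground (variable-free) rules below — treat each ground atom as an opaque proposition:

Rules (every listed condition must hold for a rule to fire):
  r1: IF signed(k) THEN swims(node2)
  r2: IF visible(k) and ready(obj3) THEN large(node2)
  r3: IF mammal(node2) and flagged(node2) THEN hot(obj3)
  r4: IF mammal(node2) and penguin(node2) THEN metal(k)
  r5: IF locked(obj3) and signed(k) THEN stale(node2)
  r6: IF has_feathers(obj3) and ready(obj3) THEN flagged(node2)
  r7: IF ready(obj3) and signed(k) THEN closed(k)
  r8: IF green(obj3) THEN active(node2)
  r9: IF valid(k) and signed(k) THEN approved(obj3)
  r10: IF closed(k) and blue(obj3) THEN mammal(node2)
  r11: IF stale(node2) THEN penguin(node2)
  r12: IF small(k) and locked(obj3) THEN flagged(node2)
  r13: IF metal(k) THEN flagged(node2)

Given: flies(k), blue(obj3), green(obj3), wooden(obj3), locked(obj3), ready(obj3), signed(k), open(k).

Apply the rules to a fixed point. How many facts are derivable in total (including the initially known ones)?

Round 1 — r1, r5, r7, r8, derive swims(node2), stale(node2), closed(k), active(node2).
Round 2 — r10, r11, derive mammal(node2), penguin(node2).
Round 3 — r4, derive metal(k).
Round 4 — r13, derive flagged(node2).
Round 5 — r3, derive hot(obj3).
Closure: {active(node2), blue(obj3), closed(k), flagged(node2), flies(k), green(obj3), hot(obj3), locked(obj3), mammal(node2), metal(k), open(k), penguin(node2), ready(obj3), signed(k), stale(node2), swims(node2), wooden(obj3)} — 17 facts.

17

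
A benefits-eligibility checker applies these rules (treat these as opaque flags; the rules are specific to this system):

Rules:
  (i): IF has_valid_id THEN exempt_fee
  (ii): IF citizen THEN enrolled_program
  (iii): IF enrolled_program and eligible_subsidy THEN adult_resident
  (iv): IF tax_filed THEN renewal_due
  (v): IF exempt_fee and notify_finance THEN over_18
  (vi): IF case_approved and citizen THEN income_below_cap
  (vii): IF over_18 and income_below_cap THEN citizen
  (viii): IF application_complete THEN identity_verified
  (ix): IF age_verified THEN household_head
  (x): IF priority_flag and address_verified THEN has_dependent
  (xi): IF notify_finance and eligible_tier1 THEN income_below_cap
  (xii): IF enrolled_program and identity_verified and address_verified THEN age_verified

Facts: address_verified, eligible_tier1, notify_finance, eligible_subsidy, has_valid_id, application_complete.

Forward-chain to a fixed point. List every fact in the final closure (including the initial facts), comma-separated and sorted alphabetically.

address_verified, adult_resident, age_verified, application_complete, citizen, eligible_subsidy, eligible_tier1, enrolled_program, exempt_fee, has_valid_id, household_head, identity_verified, income_below_cap, notify_finance, over_18

Round 1: (i) [IF has_valid_id THEN exempt_fee]; (viii) [IF application_complete THEN identity_verified]; (xi) [IF notify_finance and eligible_tier1 THEN income_below_cap]. New: exempt_fee, identity_verified, income_below_cap.
Round 2: (v) [IF exempt_fee and notify_finance THEN over_18]. New: over_18.
Round 3: (vii) [IF over_18 and income_below_cap THEN citizen]. New: citizen.
Round 4: (ii) [IF citizen THEN enrolled_program]. New: enrolled_program.
Round 5: (iii) [IF enrolled_program and eligible_subsidy THEN adult_resident]; (xii) [IF enrolled_program and identity_verified and address_verified THEN age_verified]. New: adult_resident, age_verified.
Round 6: (ix) [IF age_verified THEN household_head]. New: household_head.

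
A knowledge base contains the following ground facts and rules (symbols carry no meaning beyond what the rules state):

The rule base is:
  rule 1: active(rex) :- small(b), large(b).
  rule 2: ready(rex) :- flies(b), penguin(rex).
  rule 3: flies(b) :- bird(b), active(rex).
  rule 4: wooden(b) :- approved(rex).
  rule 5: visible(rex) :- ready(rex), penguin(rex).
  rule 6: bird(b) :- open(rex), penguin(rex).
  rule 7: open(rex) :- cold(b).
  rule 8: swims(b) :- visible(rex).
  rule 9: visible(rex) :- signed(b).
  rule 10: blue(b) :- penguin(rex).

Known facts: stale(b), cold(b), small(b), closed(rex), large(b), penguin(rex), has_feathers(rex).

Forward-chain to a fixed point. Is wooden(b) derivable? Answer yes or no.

no

Round 1: rule 1 [active(rex) :- small(b), large(b).]; rule 7 [open(rex) :- cold(b).]; rule 10 [blue(b) :- penguin(rex).]. Adds active(rex), open(rex), blue(b).
Round 2: rule 6 [bird(b) :- open(rex), penguin(rex).]. Adds bird(b).
Round 3: rule 3 [flies(b) :- bird(b), active(rex).]. Adds flies(b).
Round 4: rule 2 [ready(rex) :- flies(b), penguin(rex).]. Adds ready(rex).
Round 5: rule 5 [visible(rex) :- ready(rex), penguin(rex).]. Adds visible(rex).
Round 6: rule 8 [swims(b) :- visible(rex).]. Adds swims(b).
Fixed point reached. wooden(b) is concluded only by rule 4; rule 4 needs approved(rex) (never derived).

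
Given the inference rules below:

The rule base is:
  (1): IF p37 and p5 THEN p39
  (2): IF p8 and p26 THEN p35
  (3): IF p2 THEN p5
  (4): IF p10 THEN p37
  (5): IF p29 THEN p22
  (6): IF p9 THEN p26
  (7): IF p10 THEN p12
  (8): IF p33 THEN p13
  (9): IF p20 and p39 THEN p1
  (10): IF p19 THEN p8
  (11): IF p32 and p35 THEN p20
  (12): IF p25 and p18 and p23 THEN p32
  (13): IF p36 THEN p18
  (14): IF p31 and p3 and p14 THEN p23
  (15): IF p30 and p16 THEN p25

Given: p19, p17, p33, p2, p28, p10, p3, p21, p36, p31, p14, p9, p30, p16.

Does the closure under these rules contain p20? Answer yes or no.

yes

[1] (3) [IF p2 THEN p5]; (4) [IF p10 THEN p37]; (6) [IF p9 THEN p26]; (7) [IF p10 THEN p12]; (8) [IF p33 THEN p13]; (10) [IF p19 THEN p8]; (13) [IF p36 THEN p18]; (14) [IF p31 and p3 and p14 THEN p23]; (15) [IF p30 and p16 THEN p25]. ⇒ new: p5, p37, p26, p12, p13, p8, p18, p23, p25.
[2] (1) [IF p37 and p5 THEN p39]; (2) [IF p8 and p26 THEN p35]; (12) [IF p25 and p18 and p23 THEN p32]. ⇒ new: p39, p35, p32.
[3] (11) [IF p32 and p35 THEN p20]. ⇒ new: p20.
[4] (9) [IF p20 and p39 THEN p1]. ⇒ new: p1.
p20 appears in round 3, so it is derivable.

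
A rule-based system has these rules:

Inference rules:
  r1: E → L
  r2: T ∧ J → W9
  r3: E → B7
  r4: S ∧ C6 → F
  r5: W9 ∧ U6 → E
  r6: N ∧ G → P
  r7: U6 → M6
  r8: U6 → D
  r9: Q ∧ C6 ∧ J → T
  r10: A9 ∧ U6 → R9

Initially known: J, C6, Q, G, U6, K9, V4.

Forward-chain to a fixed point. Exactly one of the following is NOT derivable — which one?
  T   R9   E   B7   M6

Round 1 fires r7, r8, r9, giving M6, D, T.
Round 2 fires r2, giving W9.
Round 3 fires r5, giving E.
Round 4 fires r1, r3, giving L, B7.
Derived: E (round 3), M6 (round 1), T (round 1), B7 (round 4). R9 never appears in any round.

R9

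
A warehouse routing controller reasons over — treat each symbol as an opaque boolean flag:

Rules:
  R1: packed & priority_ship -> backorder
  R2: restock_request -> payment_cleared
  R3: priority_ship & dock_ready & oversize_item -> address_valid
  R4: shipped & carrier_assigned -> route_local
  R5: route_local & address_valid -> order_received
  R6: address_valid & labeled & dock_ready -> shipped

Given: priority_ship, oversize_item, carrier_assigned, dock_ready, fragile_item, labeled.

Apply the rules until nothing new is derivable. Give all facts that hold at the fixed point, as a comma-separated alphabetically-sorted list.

Round 1 fires R3, giving address_valid.
Round 2 fires R6, giving shipped.
Round 3 fires R4, giving route_local.
Round 4 fires R5, giving order_received.

address_valid, carrier_assigned, dock_ready, fragile_item, labeled, order_received, oversize_item, priority_ship, route_local, shipped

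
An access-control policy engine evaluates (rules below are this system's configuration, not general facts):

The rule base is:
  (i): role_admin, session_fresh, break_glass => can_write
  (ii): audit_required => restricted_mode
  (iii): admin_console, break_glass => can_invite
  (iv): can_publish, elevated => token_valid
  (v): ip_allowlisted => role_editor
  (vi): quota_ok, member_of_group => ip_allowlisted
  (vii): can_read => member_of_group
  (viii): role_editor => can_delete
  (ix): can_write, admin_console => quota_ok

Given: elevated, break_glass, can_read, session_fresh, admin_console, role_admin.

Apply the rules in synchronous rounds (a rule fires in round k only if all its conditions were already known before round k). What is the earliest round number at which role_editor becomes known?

4

Round 1 fires (i), (iii), (vii), giving can_write, can_invite, member_of_group.
Round 2 fires (ix), giving quota_ok.
Round 3 fires (vi), giving ip_allowlisted.
Round 4 fires (v), giving role_editor.
role_editor first appears in round 4.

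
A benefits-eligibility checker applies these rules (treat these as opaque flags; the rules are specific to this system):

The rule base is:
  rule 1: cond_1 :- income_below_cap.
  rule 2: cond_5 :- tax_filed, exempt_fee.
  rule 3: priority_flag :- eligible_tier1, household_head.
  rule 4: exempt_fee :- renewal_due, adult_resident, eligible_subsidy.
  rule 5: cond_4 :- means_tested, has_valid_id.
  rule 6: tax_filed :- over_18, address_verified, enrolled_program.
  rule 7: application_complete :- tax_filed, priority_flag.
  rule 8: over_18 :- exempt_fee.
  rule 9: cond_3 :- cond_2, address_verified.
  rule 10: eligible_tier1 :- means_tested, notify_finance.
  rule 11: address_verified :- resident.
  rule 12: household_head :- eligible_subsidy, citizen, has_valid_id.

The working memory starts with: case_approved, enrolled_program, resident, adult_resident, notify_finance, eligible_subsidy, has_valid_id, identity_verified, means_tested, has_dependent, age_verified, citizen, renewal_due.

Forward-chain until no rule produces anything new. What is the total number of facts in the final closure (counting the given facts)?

Round 1: rule 4 [exempt_fee :- renewal_due, adult_resident, eligible_subsidy.]; rule 5 [cond_4 :- means_tested, has_valid_id.]; rule 10 [eligible_tier1 :- means_tested, notify_finance.]; rule 11 [address_verified :- resident.]; rule 12 [household_head :- eligible_subsidy, citizen, has_valid_id.]. Adds exempt_fee, cond_4, eligible_tier1, address_verified, household_head.
Round 2: rule 3 [priority_flag :- eligible_tier1, household_head.]; rule 8 [over_18 :- exempt_fee.]. Adds priority_flag, over_18.
Round 3: rule 6 [tax_filed :- over_18, address_verified, enrolled_program.]. Adds tax_filed.
Round 4: rule 2 [cond_5 :- tax_filed, exempt_fee.]; rule 7 [application_complete :- tax_filed, priority_flag.]. Adds cond_5, application_complete.
Closure: {address_verified, adult_resident, age_verified, application_complete, case_approved, citizen, cond_4, cond_5, eligible_subsidy, eligible_tier1, enrolled_program, exempt_fee, has_dependent, has_valid_id, household_head, identity_verified, means_tested, notify_finance, over_18, priority_flag, renewal_due, resident, tax_filed} — 23 facts.

23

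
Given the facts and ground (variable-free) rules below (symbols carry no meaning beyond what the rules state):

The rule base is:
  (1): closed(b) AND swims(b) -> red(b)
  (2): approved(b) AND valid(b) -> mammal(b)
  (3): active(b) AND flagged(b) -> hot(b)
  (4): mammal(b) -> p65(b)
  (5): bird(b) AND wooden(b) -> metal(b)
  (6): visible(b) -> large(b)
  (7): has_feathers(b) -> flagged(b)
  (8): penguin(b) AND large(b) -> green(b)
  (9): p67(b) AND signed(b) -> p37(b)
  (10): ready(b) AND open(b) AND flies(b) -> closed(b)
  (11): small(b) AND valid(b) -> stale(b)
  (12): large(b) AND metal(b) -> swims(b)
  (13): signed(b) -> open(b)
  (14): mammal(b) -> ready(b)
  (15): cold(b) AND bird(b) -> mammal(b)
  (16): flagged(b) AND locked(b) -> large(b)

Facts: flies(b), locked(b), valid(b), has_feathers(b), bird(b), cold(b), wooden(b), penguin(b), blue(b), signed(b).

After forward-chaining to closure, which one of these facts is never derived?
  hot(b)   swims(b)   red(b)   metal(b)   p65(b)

hot(b)

Round 1 fires (5), (7), (13), (15), giving metal(b), flagged(b), open(b), mammal(b).
Round 2 fires (4), (14), (16), giving p65(b), ready(b), large(b).
Round 3 fires (8), (10), (12), giving green(b), closed(b), swims(b).
Round 4 fires (1), giving red(b).
Derived: swims(b) (round 3), red(b) (round 4), metal(b) (round 1), p65(b) (round 2). hot(b) never appears in any round.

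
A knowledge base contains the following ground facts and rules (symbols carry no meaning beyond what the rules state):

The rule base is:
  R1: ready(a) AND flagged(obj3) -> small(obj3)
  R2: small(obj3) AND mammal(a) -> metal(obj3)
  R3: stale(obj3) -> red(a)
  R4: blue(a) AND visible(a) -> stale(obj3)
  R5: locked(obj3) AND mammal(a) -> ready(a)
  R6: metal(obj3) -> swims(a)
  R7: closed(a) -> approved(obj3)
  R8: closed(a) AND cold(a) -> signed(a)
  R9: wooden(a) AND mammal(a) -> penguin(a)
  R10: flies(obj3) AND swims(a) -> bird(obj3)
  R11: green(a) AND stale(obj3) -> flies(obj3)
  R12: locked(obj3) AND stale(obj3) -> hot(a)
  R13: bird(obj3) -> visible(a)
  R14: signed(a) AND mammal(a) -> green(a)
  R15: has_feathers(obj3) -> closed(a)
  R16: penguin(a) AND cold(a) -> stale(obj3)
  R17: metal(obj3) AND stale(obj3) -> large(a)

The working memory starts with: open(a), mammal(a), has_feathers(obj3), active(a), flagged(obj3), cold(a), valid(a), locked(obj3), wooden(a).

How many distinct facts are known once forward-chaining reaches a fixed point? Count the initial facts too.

Round 1: R5 [locked(obj3) AND mammal(a) -> ready(a)]; R9 [wooden(a) AND mammal(a) -> penguin(a)]; R15 [has_feathers(obj3) -> closed(a)]. New: ready(a), penguin(a), closed(a).
Round 2: R1 [ready(a) AND flagged(obj3) -> small(obj3)]; R7 [closed(a) -> approved(obj3)]; R8 [closed(a) AND cold(a) -> signed(a)]; R16 [penguin(a) AND cold(a) -> stale(obj3)]. New: small(obj3), approved(obj3), signed(a), stale(obj3).
Round 3: R2 [small(obj3) AND mammal(a) -> metal(obj3)]; R3 [stale(obj3) -> red(a)]; R12 [locked(obj3) AND stale(obj3) -> hot(a)]; R14 [signed(a) AND mammal(a) -> green(a)]. New: metal(obj3), red(a), hot(a), green(a).
Round 4: R6 [metal(obj3) -> swims(a)]; R11 [green(a) AND stale(obj3) -> flies(obj3)]; R17 [metal(obj3) AND stale(obj3) -> large(a)]. New: swims(a), flies(obj3), large(a).
Round 5: R10 [flies(obj3) AND swims(a) -> bird(obj3)]. New: bird(obj3).
Round 6: R13 [bird(obj3) -> visible(a)]. New: visible(a).
Closure: {active(a), approved(obj3), bird(obj3), closed(a), cold(a), flagged(obj3), flies(obj3), green(a), has_feathers(obj3), hot(a), large(a), locked(obj3), mammal(a), metal(obj3), open(a), penguin(a), ready(a), red(a), signed(a), small(obj3), stale(obj3), swims(a), valid(a), visible(a), wooden(a)} — 25 facts.

25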